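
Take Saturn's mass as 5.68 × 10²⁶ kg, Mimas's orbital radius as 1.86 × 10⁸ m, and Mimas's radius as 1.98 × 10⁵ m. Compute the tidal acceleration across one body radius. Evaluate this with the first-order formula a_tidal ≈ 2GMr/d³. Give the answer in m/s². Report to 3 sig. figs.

2.33 × 10⁻³ m/s²

a_tidal = 2GMr/d³
        = 2 × (6.674 × 10⁻¹¹) × (5.68 × 10²⁶) × (1.98 × 10⁵) / (1.86 × 10⁸)³
        = 2.33 × 10⁻³ m/s²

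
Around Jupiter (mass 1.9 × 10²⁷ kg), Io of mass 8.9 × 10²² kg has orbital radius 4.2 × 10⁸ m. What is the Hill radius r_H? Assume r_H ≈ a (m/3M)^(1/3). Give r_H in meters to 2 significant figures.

1.0 × 10⁷ m

r_H ≈ a (m/3M)^(1/3)
    = (4.2 × 10⁸) × (8.9 × 10²² / (3 × 1.9 × 10²⁷))^(1/3)
    = 1.0 × 10⁷ m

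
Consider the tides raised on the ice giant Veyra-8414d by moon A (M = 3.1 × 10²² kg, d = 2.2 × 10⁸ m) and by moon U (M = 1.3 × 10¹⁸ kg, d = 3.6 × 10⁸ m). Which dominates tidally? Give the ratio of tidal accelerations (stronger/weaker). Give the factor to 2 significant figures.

Moon A, by a factor of ≈ 1.0 × 10⁵

Tidal stretch scales as M/d³; compute that for each body.
Moon A: (3.1 × 10²²) / (2.2 × 10⁸)³ = 2.911 × 10⁻³
Moon U: (1.3 × 10¹⁸) / (3.6 × 10⁸)³ = 2.786 × 10⁻⁸
Ratio (larger/smaller) = 1.0 × 10⁵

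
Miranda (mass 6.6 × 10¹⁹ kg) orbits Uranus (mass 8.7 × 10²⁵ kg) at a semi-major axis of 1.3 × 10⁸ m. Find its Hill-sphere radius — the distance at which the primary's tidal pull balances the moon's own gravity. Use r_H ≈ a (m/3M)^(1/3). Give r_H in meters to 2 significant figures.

8.2 × 10⁵ m

r_H ≈ a (m/3M)^(1/3)
    = (1.3 × 10⁸) × (6.6 × 10¹⁹ / (3 × 8.7 × 10²⁵))^(1/3)
    = 8.2 × 10⁵ m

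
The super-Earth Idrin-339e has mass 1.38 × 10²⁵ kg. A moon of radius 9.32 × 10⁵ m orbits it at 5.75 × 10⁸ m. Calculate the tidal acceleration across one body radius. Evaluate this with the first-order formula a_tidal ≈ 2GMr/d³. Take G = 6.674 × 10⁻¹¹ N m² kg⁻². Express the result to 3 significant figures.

Differencing GM/(d−r)² and GM/d² to first order in r/d gives 2GMr/d³.
Δa = 2GMr/d³
   = 2 × (6.674 × 10⁻¹¹) × (1.38 × 10²⁵) × (9.32 × 10⁵) / (5.75 × 10⁸)³
   = 9.03 × 10⁻⁶ m/s²

9.03 × 10⁻⁶ m/s²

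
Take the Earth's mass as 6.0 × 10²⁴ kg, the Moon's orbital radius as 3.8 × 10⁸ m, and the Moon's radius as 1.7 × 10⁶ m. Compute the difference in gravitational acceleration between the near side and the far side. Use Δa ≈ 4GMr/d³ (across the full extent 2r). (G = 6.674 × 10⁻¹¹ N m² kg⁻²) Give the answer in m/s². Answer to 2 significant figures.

Differencing GM/(d−r)² and GM/(d+r)² to first order in r/d gives 4GMr/d³.
a_tidal = 4GMr/d³
        = 4 × (6.674 × 10⁻¹¹) × (6.0 × 10²⁴) × (1.7 × 10⁶) / (3.8 × 10⁸)³
        = 5.0 × 10⁻⁵ m/s²

5.0 × 10⁻⁵ m/s²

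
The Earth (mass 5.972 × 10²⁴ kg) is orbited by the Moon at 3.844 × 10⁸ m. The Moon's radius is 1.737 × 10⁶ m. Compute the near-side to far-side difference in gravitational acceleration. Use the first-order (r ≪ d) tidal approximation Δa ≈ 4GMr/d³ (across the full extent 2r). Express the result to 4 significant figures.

Δa = 4GMr/d³
   = 4 × (6.674 × 10⁻¹¹) × (5.972 × 10²⁴) × (1.737 × 10⁶) / (3.844 × 10⁸)³
   = 4.875 × 10⁻⁵ m/s²

4.875 × 10⁻⁵ m/s²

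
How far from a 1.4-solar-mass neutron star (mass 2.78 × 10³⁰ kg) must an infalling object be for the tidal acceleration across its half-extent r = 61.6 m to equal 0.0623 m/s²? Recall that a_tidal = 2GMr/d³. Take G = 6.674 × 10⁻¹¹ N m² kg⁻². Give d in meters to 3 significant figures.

2GMr/d³ = a_tidal  ⇒  d = (2GMr / a_tidal)^(1/3)
d = (2 × 6.674×10⁻¹¹ × (2.78 × 10³⁰) × (61.6) / (0.0623))^(1/3)
  = 7.16 × 10⁷ m

7.16 × 10⁷ m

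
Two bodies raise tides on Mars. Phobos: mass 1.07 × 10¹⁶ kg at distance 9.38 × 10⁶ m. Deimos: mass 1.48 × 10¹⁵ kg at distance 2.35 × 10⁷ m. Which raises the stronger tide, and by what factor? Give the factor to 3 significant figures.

Compare M/d³ for the two perturbers:
Phobos: (1.07 × 10¹⁶) / (9.38 × 10⁶)³ = 1.297 × 10⁻⁵
Deimos: (1.48 × 10¹⁵) / (2.35 × 10⁷)³ = 1.140 × 10⁻⁷
Ratio (larger/smaller) = 114

Phobos, by a factor of ≈ 114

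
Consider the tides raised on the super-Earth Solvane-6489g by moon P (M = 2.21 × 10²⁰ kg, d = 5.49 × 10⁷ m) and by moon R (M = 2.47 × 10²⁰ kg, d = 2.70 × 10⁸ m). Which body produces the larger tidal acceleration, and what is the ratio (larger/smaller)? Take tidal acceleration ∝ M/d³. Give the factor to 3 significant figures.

Moon P, by a factor of ≈ 106

The tide-raising term goes as M/d³ (the gradient of a 1/d² field).
Moon P: (2.21 × 10²⁰) / (5.49 × 10⁷)³ = 1.336 × 10⁻³
Moon R: (2.47 × 10²⁰) / (2.70 × 10⁸)³ = 1.255 × 10⁻⁵
Ratio (larger/smaller) = 106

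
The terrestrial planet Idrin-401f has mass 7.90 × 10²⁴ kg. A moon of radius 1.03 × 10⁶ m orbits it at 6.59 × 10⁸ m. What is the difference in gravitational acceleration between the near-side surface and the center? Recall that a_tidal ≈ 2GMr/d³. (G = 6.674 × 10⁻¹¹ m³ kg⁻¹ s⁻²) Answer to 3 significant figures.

Δa = 2GMr/d³
   = 2 × (6.674 × 10⁻¹¹) × (7.90 × 10²⁴) × (1.03 × 10⁶) / (6.59 × 10⁸)³
   = 3.80 × 10⁻⁶ m/s²

3.80 × 10⁻⁶ m/s²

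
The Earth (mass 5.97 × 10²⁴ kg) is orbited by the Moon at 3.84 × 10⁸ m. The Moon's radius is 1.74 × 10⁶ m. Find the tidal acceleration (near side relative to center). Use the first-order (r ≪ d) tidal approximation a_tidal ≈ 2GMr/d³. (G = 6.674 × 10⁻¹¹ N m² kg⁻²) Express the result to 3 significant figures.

a_tidal = 2GMr/d³
        = 2 × (6.674 × 10⁻¹¹) × (5.97 × 10²⁴) × (1.74 × 10⁶) / (3.84 × 10⁸)³
        = 2.45 × 10⁻⁵ m/s²

2.45 × 10⁻⁵ m/s²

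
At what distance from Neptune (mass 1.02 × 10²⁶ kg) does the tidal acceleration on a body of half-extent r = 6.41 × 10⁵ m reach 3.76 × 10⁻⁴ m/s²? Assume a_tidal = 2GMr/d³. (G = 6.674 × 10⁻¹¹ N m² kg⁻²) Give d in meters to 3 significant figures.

2GMr/d³ = a_tidal  ⇒  d = (2GMr / a_tidal)^(1/3)
d = (2 × 6.674×10⁻¹¹ × (1.02 × 10²⁶) × (6.41 × 10⁵) / (3.76 × 10⁻⁴))^(1/3)
  = 2.85 × 10⁸ m

2.85 × 10⁸ m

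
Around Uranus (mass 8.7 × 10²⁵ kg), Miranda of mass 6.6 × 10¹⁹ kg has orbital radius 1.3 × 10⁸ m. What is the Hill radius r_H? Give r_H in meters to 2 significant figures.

8.2 × 10⁵ m

r_H ≈ a (m/3M)^(1/3)
    = (1.3 × 10⁸) × (6.6 × 10¹⁹ / (3 × 8.7 × 10²⁵))^(1/3)
    = 8.2 × 10⁵ m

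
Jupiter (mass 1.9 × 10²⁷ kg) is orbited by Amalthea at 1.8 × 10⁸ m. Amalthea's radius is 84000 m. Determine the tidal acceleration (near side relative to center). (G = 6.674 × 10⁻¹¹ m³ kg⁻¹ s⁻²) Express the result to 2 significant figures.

Δa = 2GMr/d³
   = 2 × (6.674 × 10⁻¹¹) × (1.9 × 10²⁷) × (84000) / (1.8 × 10⁸)³
   = 3.7 × 10⁻³ m/s²

3.7 × 10⁻³ m/s²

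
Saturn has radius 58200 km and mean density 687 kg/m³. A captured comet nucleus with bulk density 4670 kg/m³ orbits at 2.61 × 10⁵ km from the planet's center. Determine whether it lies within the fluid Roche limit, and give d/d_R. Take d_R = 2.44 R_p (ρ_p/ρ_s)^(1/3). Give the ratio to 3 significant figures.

d_R = 2.44 × (58200 km) × (687/4670)^(1/3) = 74970 km
d/d_R = (2.61 × 10⁵) / (74970) = 3.48
Since d/d_R > 1, the body is outside the Roche limit.

outside; d/d_R ≈ 3.48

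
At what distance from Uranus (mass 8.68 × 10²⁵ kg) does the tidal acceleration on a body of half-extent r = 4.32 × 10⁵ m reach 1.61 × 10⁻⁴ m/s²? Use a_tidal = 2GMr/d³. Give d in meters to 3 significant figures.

2GMr/d³ = a_tidal  ⇒  d = (2GMr / a_tidal)^(1/3)
d = (2 × 6.674×10⁻¹¹ × (8.68 × 10²⁵) × (4.32 × 10⁵) / (1.61 × 10⁻⁴))^(1/3)
  = 3.14 × 10⁸ m

3.14 × 10⁸ m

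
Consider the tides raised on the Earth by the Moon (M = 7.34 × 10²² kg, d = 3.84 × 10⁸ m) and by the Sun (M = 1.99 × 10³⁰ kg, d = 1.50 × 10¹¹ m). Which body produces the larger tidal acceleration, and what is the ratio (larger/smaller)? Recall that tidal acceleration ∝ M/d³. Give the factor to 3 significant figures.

The Moon, by a factor of ≈ 2.20

Tidal acceleration ∝ M/d³, so compare M/d³ for each.
The Moon: (7.34 × 10²²) / (3.84 × 10⁸)³ = 1.296 × 10⁻³
The Sun: (1.99 × 10³⁰) / (1.50 × 10¹¹)³ = 5.896 × 10⁻⁴
Ratio (larger/smaller) = 2.20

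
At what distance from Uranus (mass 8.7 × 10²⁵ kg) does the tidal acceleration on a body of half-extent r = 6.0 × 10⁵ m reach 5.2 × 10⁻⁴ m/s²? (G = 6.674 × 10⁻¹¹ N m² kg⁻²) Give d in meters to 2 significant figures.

2.4 × 10⁸ m

2GMr/d³ = a_tidal  ⇒  d = (2GMr / a_tidal)^(1/3)
d = (2 × 6.674×10⁻¹¹ × (8.7 × 10²⁵) × (6.0 × 10⁵) / (5.2 × 10⁻⁴))^(1/3)
  = 2.4 × 10⁸ m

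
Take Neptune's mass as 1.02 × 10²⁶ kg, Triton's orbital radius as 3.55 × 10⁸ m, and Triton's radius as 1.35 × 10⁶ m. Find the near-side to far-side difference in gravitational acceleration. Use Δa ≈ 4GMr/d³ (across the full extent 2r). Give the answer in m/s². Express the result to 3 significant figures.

a_tidal = 4GMr/d³
        = 4 × (6.674 × 10⁻¹¹) × (1.02 × 10²⁶) × (1.35 × 10⁶) / (3.55 × 10⁸)³
        = 8.22 × 10⁻⁴ m/s²

8.22 × 10⁻⁴ m/s²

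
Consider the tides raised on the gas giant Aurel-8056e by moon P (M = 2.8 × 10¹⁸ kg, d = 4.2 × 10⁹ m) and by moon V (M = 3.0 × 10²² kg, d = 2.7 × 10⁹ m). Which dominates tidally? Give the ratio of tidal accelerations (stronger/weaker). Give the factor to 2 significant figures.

Moon V, by a factor of ≈ 40000

Tidal stretch scales as M/d³; compute that for each body.
Moon P: (2.8 × 10¹⁸) / (4.2 × 10⁹)³ = 3.779 × 10⁻¹¹
Moon V: (3.0 × 10²²) / (2.7 × 10⁹)³ = 1.524 × 10⁻⁶
Ratio (larger/smaller) = 40000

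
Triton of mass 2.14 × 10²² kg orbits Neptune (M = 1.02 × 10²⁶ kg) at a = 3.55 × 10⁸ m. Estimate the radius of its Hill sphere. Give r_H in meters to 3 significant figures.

1.46 × 10⁷ m

r_H ≈ a (m/3M)^(1/3)
    = (3.55 × 10⁸) × (2.14 × 10²² / (3 × 1.02 × 10²⁶))^(1/3)
    = 1.46 × 10⁷ m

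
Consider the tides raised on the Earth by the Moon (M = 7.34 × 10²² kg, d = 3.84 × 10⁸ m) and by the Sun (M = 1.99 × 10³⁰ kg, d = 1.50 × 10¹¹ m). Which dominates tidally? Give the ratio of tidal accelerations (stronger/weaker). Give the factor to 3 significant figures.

The tide-raising term goes as M/d³ (the gradient of a 1/d² field).
The Moon: (7.34 × 10²²) / (3.84 × 10⁸)³ = 1.296 × 10⁻³
The Sun: (1.99 × 10³⁰) / (1.50 × 10¹¹)³ = 5.896 × 10⁻⁴
Ratio (larger/smaller) = 2.20

The Moon, by a factor of ≈ 2.20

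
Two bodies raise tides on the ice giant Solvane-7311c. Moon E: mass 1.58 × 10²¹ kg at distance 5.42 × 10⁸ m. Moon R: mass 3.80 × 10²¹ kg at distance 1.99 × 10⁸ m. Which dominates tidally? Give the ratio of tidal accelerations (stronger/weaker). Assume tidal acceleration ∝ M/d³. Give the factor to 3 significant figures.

Compare M/d³ for the two perturbers:
Moon E: (1.58 × 10²¹) / (5.42 × 10⁸)³ = 9.923 × 10⁻⁶
Moon R: (3.80 × 10²¹) / (1.99 × 10⁸)³ = 4.822 × 10⁻⁴
Ratio (larger/smaller) = 48.6

Moon R, by a factor of ≈ 48.6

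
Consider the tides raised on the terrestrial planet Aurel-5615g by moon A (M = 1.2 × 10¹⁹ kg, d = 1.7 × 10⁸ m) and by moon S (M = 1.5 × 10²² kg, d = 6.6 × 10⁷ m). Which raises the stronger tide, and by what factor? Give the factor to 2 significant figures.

Moon S, by a factor of ≈ 21000

Tidal acceleration ∝ M/d³, so compare M/d³ for each.
Moon A: (1.2 × 10¹⁹) / (1.7 × 10⁸)³ = 2.442 × 10⁻⁶
Moon S: (1.5 × 10²²) / (6.6 × 10⁷)³ = 5.217 × 10⁻²
Ratio (larger/smaller) = 21000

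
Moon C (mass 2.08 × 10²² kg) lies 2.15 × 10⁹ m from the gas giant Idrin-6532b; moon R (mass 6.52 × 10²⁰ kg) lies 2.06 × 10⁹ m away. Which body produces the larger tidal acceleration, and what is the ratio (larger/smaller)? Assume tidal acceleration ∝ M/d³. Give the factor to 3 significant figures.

The tide-raising term goes as M/d³ (the gradient of a 1/d² field).
Moon C: (2.08 × 10²²) / (2.15 × 10⁹)³ = 2.093 × 10⁻⁶
Moon R: (6.52 × 10²⁰) / (2.06 × 10⁹)³ = 7.458 × 10⁻⁸
Ratio (larger/smaller) = 28.1

Moon C, by a factor of ≈ 28.1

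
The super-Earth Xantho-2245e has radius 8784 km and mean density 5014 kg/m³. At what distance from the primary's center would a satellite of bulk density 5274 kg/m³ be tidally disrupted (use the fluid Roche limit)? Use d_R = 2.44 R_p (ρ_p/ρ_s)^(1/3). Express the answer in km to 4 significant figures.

d_R = 2.44 × 8784 km × (5014/5274)^(1/3)
    = 21070 km

21070 km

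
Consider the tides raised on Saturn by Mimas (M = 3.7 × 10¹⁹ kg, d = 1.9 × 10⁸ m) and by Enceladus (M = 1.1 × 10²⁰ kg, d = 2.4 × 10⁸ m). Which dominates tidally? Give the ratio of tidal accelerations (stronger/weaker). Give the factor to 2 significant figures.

Tidal stretch scales as M/d³; compute that for each body.
Mimas: (3.7 × 10¹⁹) / (1.9 × 10⁸)³ = 5.394 × 10⁻⁶
Enceladus: (1.1 × 10²⁰) / (2.4 × 10⁸)³ = 7.957 × 10⁻⁶
Ratio (larger/smaller) = 1.5

Enceladus, by a factor of ≈ 1.5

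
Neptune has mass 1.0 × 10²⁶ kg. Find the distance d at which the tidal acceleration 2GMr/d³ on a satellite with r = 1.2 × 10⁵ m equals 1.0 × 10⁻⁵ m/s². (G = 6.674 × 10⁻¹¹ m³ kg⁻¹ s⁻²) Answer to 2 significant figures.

2GMr/d³ = a_tidal  ⇒  d = (2GMr / a_tidal)^(1/3)
d = (2 × 6.674×10⁻¹¹ × (1.0 × 10²⁶) × (1.2 × 10⁵) / (1.0 × 10⁻⁵))^(1/3)
  = 5.4 × 10⁸ m

5.4 × 10⁸ m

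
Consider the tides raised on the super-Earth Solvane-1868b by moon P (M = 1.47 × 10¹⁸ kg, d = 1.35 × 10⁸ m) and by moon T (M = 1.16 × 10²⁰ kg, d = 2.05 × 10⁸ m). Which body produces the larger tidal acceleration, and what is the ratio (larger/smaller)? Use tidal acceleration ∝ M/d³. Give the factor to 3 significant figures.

Moon T, by a factor of ≈ 22.5

Tidal stretch scales as M/d³; compute that for each body.
Moon P: (1.47 × 10¹⁸) / (1.35 × 10⁸)³ = 5.975 × 10⁻⁷
Moon T: (1.16 × 10²⁰) / (2.05 × 10⁸)³ = 1.346 × 10⁻⁵
Ratio (larger/smaller) = 22.5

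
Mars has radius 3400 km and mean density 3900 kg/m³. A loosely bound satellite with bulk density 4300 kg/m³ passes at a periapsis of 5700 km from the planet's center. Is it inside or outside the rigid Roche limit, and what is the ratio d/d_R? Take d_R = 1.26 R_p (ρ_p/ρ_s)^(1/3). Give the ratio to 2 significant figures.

d_R = 1.26 × (3400 km) × (3900/4300)^(1/3) = 4147 km
d/d_R = (5700) / (4147) = 1.4
Since d/d_R > 1, the body is outside the Roche limit.

outside; d/d_R ≈ 1.4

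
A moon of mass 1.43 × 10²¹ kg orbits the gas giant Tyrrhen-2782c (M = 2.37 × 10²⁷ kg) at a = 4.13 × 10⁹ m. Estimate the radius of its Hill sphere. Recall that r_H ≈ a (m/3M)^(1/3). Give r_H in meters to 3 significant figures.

2.42 × 10⁷ m

r_H ≈ a (m/3M)^(1/3)
    = (4.13 × 10⁹) × (1.43 × 10²¹ / (3 × 2.37 × 10²⁷))^(1/3)
    = 2.42 × 10⁷ m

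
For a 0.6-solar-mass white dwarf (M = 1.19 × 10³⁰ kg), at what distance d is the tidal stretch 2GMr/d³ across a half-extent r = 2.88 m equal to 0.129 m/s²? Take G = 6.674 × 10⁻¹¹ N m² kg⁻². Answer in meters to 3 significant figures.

1.52 × 10⁷ m

2GMr/d³ = a_tidal  ⇒  d = (2GMr / a_tidal)^(1/3)
d = (2 × 6.674×10⁻¹¹ × (1.19 × 10³⁰) × (2.88) / (0.129))^(1/3)
  = 1.52 × 10⁷ m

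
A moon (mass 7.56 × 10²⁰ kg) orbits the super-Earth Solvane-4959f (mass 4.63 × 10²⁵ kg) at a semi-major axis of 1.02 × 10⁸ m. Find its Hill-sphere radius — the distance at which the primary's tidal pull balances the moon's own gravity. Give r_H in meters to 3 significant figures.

1.79 × 10⁶ m

r_H ≈ a (m/3M)^(1/3)
    = (1.02 × 10⁸) × (7.56 × 10²⁰ / (3 × 4.63 × 10²⁵))^(1/3)
    = 1.79 × 10⁶ m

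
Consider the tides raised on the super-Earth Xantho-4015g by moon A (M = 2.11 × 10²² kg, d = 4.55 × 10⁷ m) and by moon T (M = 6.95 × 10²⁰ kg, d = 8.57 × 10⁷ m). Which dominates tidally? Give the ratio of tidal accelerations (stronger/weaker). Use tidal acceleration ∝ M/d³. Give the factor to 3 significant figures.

Moon A, by a factor of ≈ 203

Tidal stretch scales as M/d³; compute that for each body.
Moon A: (2.11 × 10²²) / (4.55 × 10⁷)³ = 2.240 × 10⁻¹
Moon T: (6.95 × 10²⁰) / (8.57 × 10⁷)³ = 1.104 × 10⁻³
Ratio (larger/smaller) = 203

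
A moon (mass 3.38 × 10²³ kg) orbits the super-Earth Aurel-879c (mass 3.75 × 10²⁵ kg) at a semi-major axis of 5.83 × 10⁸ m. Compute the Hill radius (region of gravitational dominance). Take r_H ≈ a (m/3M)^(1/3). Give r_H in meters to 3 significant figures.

8.41 × 10⁷ m

r_H ≈ a (m/3M)^(1/3)
    = (5.83 × 10⁸) × (3.38 × 10²³ / (3 × 3.75 × 10²⁵))^(1/3)
    = 8.41 × 10⁷ m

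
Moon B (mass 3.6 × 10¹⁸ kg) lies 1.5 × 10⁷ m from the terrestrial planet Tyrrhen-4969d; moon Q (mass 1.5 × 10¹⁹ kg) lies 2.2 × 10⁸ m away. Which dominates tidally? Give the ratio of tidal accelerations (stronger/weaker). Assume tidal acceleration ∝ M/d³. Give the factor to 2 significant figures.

Moon B, by a factor of ≈ 760

Tidal acceleration ∝ M/d³, so compare M/d³ for each.
Moon B: (3.6 × 10¹⁸) / (1.5 × 10⁷)³ = 1.067 × 10⁻³
Moon Q: (1.5 × 10¹⁹) / (2.2 × 10⁸)³ = 1.409 × 10⁻⁶
Ratio (larger/smaller) = 760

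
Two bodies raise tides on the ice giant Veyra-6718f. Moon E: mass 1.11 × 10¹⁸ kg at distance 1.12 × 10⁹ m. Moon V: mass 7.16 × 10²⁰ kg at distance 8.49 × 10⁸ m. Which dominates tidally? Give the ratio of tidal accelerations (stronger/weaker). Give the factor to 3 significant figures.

Tidal acceleration ∝ M/d³, so compare M/d³ for each.
Moon E: (1.11 × 10¹⁸) / (1.12 × 10⁹)³ = 7.901 × 10⁻¹⁰
Moon V: (7.16 × 10²⁰) / (8.49 × 10⁸)³ = 1.170 × 10⁻⁶
Ratio (larger/smaller) = 1480

Moon V, by a factor of ≈ 1480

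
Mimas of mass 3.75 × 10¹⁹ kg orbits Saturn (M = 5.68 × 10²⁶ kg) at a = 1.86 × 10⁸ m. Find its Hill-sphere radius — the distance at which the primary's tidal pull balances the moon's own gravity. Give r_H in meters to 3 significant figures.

5.21 × 10⁵ m

r_H ≈ a (m/3M)^(1/3)
    = (1.86 × 10⁸) × (3.75 × 10¹⁹ / (3 × 5.68 × 10²⁶))^(1/3)
    = 5.21 × 10⁵ m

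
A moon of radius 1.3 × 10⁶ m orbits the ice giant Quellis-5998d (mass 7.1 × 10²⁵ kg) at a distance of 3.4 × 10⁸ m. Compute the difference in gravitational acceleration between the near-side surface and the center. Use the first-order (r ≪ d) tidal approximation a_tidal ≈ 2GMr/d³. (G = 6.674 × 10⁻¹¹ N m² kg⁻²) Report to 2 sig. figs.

3.1 × 10⁻⁴ m/s²

Δa = 2GMr/d³
   = 2 × (6.674 × 10⁻¹¹) × (7.1 × 10²⁵) × (1.3 × 10⁶) / (3.4 × 10⁸)³
   = 3.1 × 10⁻⁴ m/s²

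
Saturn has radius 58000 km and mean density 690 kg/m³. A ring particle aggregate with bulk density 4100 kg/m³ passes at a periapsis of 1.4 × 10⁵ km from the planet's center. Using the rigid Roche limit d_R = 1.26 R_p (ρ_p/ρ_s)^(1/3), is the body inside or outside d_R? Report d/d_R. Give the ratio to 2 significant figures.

d_R = 1.26 × (58000 km) × (690/4100)^(1/3) = 40350 km
d/d_R = (1.4 × 10⁵) / (40350) = 3.5
Since d/d_R > 1, the body is outside the Roche limit.

outside; d/d_R ≈ 3.5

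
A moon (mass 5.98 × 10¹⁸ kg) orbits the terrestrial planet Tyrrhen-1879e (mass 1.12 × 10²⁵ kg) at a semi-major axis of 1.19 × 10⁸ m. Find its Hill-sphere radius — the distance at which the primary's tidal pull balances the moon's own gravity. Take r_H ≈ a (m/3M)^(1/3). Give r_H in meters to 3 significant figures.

r_H ≈ a (m/3M)^(1/3)
    = (1.19 × 10⁸) × (5.98 × 10¹⁸ / (3 × 1.12 × 10²⁵))^(1/3)
    = 6.69 × 10⁵ m

6.69 × 10⁵ m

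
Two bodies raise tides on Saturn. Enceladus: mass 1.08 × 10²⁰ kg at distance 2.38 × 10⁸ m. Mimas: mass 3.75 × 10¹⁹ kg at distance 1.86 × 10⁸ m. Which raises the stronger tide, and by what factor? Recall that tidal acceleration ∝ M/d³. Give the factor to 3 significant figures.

Tidal acceleration ∝ M/d³, so compare M/d³ for each.
Enceladus: (1.08 × 10²⁰) / (2.38 × 10⁸)³ = 8.011 × 10⁻⁶
Mimas: (3.75 × 10¹⁹) / (1.86 × 10⁸)³ = 5.828 × 10⁻⁶
Ratio (larger/smaller) = 1.37

Enceladus, by a factor of ≈ 1.37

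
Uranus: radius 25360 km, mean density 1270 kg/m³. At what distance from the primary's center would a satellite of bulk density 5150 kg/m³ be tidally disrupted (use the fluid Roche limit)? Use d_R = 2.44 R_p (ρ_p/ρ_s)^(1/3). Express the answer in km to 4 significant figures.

38800 km

d_R = 2.44 × 25360 km × (1270/5150)^(1/3)
    = 38800 km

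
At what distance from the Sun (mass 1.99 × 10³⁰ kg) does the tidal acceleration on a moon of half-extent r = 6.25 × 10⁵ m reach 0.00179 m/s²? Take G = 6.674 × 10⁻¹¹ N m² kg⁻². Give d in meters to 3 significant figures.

2GMr/d³ = a_tidal  ⇒  d = (2GMr / a_tidal)^(1/3)
d = (2 × 6.674×10⁻¹¹ × (1.99 × 10³⁰) × (6.25 × 10⁵) / (0.00179))^(1/3)
  = 4.53 × 10⁹ m

4.53 × 10⁹ m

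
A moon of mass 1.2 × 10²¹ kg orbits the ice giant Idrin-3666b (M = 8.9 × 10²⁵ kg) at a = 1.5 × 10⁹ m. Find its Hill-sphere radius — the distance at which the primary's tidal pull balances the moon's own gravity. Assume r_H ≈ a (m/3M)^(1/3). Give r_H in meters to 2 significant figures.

2.5 × 10⁷ m

r_H ≈ a (m/3M)^(1/3)
    = (1.5 × 10⁹) × (1.2 × 10²¹ / (3 × 8.9 × 10²⁵))^(1/3)
    = 2.5 × 10⁷ m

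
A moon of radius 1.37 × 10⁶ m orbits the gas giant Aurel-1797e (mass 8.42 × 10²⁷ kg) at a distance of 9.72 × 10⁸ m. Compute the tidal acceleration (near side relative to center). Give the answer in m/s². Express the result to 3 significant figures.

Δg = 2GMr/d³
   = 2 × (6.674 × 10⁻¹¹) × (8.42 × 10²⁷) × (1.37 × 10⁶) / (9.72 × 10⁸)³
   = 1.68 × 10⁻³ m/s²

1.68 × 10⁻³ m/s²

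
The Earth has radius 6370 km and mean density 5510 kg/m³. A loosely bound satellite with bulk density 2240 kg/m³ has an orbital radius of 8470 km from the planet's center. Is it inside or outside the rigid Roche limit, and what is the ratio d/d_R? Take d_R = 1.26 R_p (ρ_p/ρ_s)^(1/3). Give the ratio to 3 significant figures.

inside; d/d_R ≈ 0.782

d_R = 1.26 × (6370 km) × (5510/2240)^(1/3) = 10830 km
d/d_R = (8470) / (10830) = 0.782
Since d/d_R < 1, the body is inside the Roche limit.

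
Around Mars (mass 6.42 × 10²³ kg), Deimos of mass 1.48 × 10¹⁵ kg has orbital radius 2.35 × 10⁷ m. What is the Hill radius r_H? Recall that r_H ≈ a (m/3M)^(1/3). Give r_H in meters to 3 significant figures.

2.15 × 10⁴ m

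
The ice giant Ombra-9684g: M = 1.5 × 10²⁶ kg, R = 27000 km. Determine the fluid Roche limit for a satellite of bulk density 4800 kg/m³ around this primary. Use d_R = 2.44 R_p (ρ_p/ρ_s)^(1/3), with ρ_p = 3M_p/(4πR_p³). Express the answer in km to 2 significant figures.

ρ_p = 3M_p/(4πR_p³) = 3 × (1.5 × 10²⁶) / (4π × (2.7 × 10⁷ m)³) = 1800 kg/m³
d_R = 2.44 × 27000 km × (1800/4800)^(1/3)
    = 48000 km

48000 km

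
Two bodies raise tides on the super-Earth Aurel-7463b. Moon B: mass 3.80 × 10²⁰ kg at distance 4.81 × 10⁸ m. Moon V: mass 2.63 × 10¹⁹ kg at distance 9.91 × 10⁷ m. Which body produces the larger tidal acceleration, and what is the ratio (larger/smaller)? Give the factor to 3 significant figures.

Moon V, by a factor of ≈ 7.91

Tidal stretch scales as M/d³; compute that for each body.
Moon B: (3.80 × 10²⁰) / (4.81 × 10⁸)³ = 3.415 × 10⁻⁶
Moon V: (2.63 × 10¹⁹) / (9.91 × 10⁷)³ = 2.702 × 10⁻⁵
Ratio (larger/smaller) = 7.91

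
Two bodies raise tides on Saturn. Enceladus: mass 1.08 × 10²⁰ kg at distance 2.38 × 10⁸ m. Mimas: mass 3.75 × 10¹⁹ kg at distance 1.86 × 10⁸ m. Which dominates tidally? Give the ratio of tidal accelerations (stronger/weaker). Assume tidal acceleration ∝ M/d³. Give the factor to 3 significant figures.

Enceladus, by a factor of ≈ 1.37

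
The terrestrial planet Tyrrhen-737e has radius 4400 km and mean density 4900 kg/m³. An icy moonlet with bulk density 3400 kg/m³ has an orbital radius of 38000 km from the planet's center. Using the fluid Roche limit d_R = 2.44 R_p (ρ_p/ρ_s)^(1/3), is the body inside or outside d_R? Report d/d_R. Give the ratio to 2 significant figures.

d_R = 2.44 × (4400 km) × (4900/3400)^(1/3) = 12130 km
d/d_R = (38000) / (12130) = 3.1
Since d/d_R > 1, the body is outside the Roche limit.

outside; d/d_R ≈ 3.1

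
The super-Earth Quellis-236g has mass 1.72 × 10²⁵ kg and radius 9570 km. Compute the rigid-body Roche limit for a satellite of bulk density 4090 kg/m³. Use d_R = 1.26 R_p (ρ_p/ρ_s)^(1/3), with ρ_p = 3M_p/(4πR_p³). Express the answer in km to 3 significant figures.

12600 km

ρ_p = 3M_p/(4πR_p³) = 3 × (1.72 × 10²⁵) / (4π × (9.57 × 10⁶ m)³) = 4680 kg/m³
d_R = 1.26 × 9570 km × (4680/4090)^(1/3)
    = 12600 km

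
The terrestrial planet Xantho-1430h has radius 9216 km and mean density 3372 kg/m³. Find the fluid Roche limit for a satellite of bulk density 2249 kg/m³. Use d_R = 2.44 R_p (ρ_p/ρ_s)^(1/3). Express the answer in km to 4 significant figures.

d_R = 2.44 × 9216 km × (3372/2249)^(1/3)
    = 25740 km

25740 km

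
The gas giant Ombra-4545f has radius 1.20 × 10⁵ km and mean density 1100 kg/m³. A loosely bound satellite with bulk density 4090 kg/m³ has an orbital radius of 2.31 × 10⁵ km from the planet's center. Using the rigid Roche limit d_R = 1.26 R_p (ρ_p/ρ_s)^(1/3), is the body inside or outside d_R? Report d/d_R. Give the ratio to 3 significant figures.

outside; d/d_R ≈ 2.37

d_R = 1.26 × (1.20 × 10⁵ km) × (1100/4090)^(1/3) = 97600 km
d/d_R = (2.31 × 10⁵) / (97600) = 2.37
Since d/d_R > 1, the body is outside the Roche limit.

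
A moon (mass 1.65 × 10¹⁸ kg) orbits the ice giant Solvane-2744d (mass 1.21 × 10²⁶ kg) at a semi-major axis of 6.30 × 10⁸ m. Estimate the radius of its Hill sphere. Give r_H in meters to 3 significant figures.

r_H ≈ a (m/3M)^(1/3)
    = (6.30 × 10⁸) × (1.65 × 10¹⁸ / (3 × 1.21 × 10²⁶))^(1/3)
    = 1.04 × 10⁶ m

1.04 × 10⁶ m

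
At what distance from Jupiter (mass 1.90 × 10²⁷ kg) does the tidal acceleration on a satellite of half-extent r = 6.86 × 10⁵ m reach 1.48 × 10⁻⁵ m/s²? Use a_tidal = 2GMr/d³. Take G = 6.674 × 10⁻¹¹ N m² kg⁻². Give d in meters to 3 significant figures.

2.27 × 10⁹ m

2GMr/d³ = a_tidal  ⇒  d = (2GMr / a_tidal)^(1/3)
d = (2 × 6.674×10⁻¹¹ × (1.90 × 10²⁷) × (6.86 × 10⁵) / (1.48 × 10⁻⁵))^(1/3)
  = 2.27 × 10⁹ m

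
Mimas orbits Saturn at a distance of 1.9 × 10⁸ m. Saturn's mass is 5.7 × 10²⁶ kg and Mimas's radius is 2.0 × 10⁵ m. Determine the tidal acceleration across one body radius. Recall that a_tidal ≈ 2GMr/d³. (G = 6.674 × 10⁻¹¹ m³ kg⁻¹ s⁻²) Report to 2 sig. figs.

a_tidal = 2GMr/d³
        = 2 × (6.674 × 10⁻¹¹) × (5.7 × 10²⁶) × (2.0 × 10⁵) / (1.9 × 10⁸)³
        = 2.2 × 10⁻³ m/s²

2.2 × 10⁻³ m/s²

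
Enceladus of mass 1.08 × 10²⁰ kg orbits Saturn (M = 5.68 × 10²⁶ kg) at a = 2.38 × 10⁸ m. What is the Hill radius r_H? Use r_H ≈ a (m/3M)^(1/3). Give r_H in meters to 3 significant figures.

r_H ≈ a (m/3M)^(1/3)
    = (2.38 × 10⁸) × (1.08 × 10²⁰ / (3 × 5.68 × 10²⁶))^(1/3)
    = 9.49 × 10⁵ m

9.49 × 10⁵ m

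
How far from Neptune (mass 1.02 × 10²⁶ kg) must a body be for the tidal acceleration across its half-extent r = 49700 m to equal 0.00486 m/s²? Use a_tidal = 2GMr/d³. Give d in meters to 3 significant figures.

5.18 × 10⁷ m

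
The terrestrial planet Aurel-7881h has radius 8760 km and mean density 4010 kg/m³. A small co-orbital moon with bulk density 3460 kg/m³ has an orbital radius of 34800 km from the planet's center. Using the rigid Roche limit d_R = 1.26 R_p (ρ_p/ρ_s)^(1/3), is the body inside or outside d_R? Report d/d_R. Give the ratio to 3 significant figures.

d_R = 1.26 × (8760 km) × (4010/3460)^(1/3) = 11590 km
d/d_R = (34800) / (11590) = 3.00
Since d/d_R > 1, the body is outside the Roche limit.

outside; d/d_R ≈ 3.00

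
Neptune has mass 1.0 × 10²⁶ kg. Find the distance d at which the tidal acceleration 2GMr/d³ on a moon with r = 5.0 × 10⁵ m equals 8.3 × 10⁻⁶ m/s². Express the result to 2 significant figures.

2GMr/d³ = a_tidal  ⇒  d = (2GMr / a_tidal)^(1/3)
d = (2 × 6.674×10⁻¹¹ × (1.0 × 10²⁶) × (5.0 × 10⁵) / (8.3 × 10⁻⁶))^(1/3)
  = 9.3 × 10⁸ m

9.3 × 10⁸ m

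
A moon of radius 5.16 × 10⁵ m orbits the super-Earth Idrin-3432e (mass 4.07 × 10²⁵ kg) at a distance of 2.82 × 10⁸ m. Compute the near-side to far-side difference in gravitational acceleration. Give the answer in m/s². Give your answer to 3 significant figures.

2.50 × 10⁻⁴ m/s²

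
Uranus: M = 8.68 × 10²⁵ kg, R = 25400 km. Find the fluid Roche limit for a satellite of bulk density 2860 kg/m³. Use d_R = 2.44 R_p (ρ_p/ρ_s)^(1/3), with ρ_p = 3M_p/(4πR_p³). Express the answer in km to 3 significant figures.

ρ_p = 3M_p/(4πR_p³) = 3 × (8.68 × 10²⁵) / (4π × (2.54 × 10⁷ m)³) = 1260 kg/m³
d_R = 2.44 × 25400 km × (1260/2860)^(1/3)
    = 47200 km

47200 km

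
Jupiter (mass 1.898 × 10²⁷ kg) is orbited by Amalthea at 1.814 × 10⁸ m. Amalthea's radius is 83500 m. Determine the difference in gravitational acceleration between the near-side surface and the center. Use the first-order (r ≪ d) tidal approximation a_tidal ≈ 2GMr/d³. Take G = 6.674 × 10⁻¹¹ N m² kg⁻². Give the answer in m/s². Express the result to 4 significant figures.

3.544 × 10⁻³ m/s²

a_tidal = 2GMr/d³
        = 2 × (6.674 × 10⁻¹¹) × (1.898 × 10²⁷) × (83500) / (1.814 × 10⁸)³
        = 3.544 × 10⁻³ m/s²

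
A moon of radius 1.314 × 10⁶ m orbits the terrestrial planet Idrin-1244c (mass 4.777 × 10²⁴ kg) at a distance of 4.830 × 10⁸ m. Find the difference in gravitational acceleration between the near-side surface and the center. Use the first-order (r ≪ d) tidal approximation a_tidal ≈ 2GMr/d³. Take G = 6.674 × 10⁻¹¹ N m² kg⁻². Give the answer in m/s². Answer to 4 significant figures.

7.436 × 10⁻⁶ m/s²

Differencing GM/(d−r)² and GM/d² to first order in r/d gives 2GMr/d³.
Δg = 2GMr/d³
   = 2 × (6.674 × 10⁻¹¹) × (4.777 × 10²⁴) × (1.314 × 10⁶) / (4.830 × 10⁸)³
   = 7.436 × 10⁻⁶ m/s²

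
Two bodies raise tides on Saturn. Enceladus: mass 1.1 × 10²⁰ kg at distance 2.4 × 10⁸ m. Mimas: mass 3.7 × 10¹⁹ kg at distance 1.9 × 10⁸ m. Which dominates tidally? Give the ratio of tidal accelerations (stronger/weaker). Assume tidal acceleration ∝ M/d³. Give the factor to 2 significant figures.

Enceladus, by a factor of ≈ 1.5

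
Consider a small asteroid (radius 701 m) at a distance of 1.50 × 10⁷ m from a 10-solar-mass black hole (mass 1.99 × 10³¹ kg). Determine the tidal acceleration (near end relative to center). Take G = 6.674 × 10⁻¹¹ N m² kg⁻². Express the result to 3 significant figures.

a_tidal = 2GMr/d³
        = 2 × (6.674 × 10⁻¹¹) × (1.99 × 10³¹) × (701) / (1.50 × 10⁷)³
        = 5.52 × 10² m/s²

5.52 × 10² m/s²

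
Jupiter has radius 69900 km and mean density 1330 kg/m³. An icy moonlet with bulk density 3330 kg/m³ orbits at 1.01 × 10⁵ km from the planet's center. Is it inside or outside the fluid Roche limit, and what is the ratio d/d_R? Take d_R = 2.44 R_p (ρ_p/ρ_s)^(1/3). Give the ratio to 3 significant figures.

d_R = 2.44 × (69900 km) × (1330/3330)^(1/3) = 1.256 × 10⁵ km
d/d_R = (1.01 × 10⁵) / (1.256 × 10⁵) = 0.804
Since d/d_R < 1, the body is inside the Roche limit.

inside; d/d_R ≈ 0.804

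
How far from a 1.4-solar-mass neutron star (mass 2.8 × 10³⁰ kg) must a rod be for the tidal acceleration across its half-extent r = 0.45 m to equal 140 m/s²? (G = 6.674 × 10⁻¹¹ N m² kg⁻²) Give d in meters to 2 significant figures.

2GMr/d³ = a_tidal  ⇒  d = (2GMr / a_tidal)^(1/3)
d = (2 × 6.674×10⁻¹¹ × (2.8 × 10³⁰) × (0.45) / (140))^(1/3)
  = 1.1 × 10⁶ m

1.1 × 10⁶ m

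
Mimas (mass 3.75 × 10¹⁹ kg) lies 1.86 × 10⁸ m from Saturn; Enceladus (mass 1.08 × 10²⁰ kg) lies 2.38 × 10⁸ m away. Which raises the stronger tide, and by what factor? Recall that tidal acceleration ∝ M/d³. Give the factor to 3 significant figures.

Tidal acceleration ∝ M/d³, so compare M/d³ for each.
Mimas: (3.75 × 10¹⁹) / (1.86 × 10⁸)³ = 5.828 × 10⁻⁶
Enceladus: (1.08 × 10²⁰) / (2.38 × 10⁸)³ = 8.011 × 10⁻⁶
Ratio (larger/smaller) = 1.37

Enceladus, by a factor of ≈ 1.37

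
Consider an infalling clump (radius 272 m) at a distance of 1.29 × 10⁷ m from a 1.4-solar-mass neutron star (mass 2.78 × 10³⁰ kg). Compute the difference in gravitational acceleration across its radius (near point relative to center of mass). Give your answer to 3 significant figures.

4.70 × 10¹ m/s²

Since r ≪ d, expand the inverse-square field across one radius to get the leading 2GMr/d³ term.
Δg = 2GMr/d³
   = 2 × (6.674 × 10⁻¹¹) × (2.78 × 10³⁰) × (272) / (1.29 × 10⁷)³
   = 4.70 × 10¹ m/s²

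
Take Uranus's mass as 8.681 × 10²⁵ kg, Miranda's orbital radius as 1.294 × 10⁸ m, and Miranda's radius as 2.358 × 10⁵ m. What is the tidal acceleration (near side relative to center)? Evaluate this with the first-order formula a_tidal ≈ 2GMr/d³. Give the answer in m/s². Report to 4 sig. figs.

1.261 × 10⁻³ m/s²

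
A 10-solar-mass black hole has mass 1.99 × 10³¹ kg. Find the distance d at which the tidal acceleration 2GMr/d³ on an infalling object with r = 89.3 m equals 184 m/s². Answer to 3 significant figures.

1.09 × 10⁷ m

2GMr/d³ = a_tidal  ⇒  d = (2GMr / a_tidal)^(1/3)
d = (2 × 6.674×10⁻¹¹ × (1.99 × 10³¹) × (89.3) / (184))^(1/3)
  = 1.09 × 10⁷ m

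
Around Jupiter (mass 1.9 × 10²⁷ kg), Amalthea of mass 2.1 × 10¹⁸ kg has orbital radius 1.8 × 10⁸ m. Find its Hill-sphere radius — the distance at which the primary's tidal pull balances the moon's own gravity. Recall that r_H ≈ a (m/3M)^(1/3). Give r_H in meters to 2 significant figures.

r_H ≈ a (m/3M)^(1/3)
    = (1.8 × 10⁸) × (2.1 × 10¹⁸ / (3 × 1.9 × 10²⁷))^(1/3)
    = 1.3 × 10⁵ m

1.3 × 10⁵ m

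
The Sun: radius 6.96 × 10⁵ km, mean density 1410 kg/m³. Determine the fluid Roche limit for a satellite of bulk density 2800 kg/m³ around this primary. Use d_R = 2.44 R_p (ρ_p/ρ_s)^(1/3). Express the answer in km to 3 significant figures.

1.35 × 10⁶ km

d_R = 2.44 × 6.96 × 10⁵ km × (1410/2800)^(1/3)
    = 1.35 × 10⁶ km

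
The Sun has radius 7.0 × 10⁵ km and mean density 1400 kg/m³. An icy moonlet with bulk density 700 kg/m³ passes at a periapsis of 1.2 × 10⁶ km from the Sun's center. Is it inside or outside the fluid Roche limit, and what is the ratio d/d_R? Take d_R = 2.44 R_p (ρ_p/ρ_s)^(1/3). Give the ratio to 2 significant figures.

d_R = 2.44 × (7.0 × 10⁵ km) × (1400/700)^(1/3) = 2.152 × 10⁶ km
d/d_R = (1.2 × 10⁶) / (2.152 × 10⁶) = 0.56
Since d/d_R < 1, the body is inside the Roche limit.

inside; d/d_R ≈ 0.56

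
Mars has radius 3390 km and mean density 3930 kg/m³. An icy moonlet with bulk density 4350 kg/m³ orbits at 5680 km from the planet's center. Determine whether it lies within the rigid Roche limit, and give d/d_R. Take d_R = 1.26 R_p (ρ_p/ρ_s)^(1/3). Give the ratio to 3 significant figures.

d_R = 1.26 × (3390 km) × (3930/4350)^(1/3) = 4129 km
d/d_R = (5680) / (4129) = 1.38
Since d/d_R > 1, the body is outside the Roche limit.

outside; d/d_R ≈ 1.38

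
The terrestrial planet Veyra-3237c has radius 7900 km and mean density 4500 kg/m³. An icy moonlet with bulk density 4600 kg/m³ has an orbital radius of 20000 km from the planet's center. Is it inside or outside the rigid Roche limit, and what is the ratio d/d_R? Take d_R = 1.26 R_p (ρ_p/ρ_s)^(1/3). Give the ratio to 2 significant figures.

outside; d/d_R ≈ 2.0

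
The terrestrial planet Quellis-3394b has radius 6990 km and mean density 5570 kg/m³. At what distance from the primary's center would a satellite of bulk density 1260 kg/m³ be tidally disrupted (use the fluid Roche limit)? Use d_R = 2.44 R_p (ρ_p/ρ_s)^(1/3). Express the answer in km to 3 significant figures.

28000 km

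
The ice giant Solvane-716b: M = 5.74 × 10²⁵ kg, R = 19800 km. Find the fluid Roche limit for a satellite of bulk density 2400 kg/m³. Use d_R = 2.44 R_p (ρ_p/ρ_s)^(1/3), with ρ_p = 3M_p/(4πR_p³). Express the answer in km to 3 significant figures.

43600 km

ρ_p = 3M_p/(4πR_p³) = 3 × (5.74 × 10²⁵) / (4π × (1.98 × 10⁷ m)³) = 1770 kg/m³
d_R = 2.44 × 19800 km × (1770/2400)^(1/3)
    = 43600 km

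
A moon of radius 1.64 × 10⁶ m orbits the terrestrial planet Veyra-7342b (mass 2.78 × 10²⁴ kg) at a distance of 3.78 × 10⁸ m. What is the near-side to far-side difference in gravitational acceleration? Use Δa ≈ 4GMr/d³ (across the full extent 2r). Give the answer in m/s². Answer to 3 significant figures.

2.25 × 10⁻⁵ m/s²

Δa = 4GMr/d³
   = 4 × (6.674 × 10⁻¹¹) × (2.78 × 10²⁴) × (1.64 × 10⁶) / (3.78 × 10⁸)³
   = 2.25 × 10⁻⁵ m/s²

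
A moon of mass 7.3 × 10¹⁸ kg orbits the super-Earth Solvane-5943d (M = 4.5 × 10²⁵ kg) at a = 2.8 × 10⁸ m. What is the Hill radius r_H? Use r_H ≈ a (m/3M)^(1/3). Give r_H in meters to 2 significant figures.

r_H ≈ a (m/3M)^(1/3)
    = (2.8 × 10⁸) × (7.3 × 10¹⁸ / (3 × 4.5 × 10²⁵))^(1/3)
    = 1.1 × 10⁶ m

1.1 × 10⁶ m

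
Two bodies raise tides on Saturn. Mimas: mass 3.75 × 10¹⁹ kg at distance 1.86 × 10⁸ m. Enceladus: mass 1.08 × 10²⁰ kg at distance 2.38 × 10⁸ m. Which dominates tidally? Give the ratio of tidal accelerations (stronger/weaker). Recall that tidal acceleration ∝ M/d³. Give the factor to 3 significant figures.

The tide-raising term goes as M/d³ (the gradient of a 1/d² field).
Mimas: (3.75 × 10¹⁹) / (1.86 × 10⁸)³ = 5.828 × 10⁻⁶
Enceladus: (1.08 × 10²⁰) / (2.38 × 10⁸)³ = 8.011 × 10⁻⁶
Ratio (larger/smaller) = 1.37

Enceladus, by a factor of ≈ 1.37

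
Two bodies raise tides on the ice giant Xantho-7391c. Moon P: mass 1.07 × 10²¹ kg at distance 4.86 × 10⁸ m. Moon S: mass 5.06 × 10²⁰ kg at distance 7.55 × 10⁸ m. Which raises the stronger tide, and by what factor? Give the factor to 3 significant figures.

The tide-raising term goes as M/d³ (the gradient of a 1/d² field).
Moon P: (1.07 × 10²¹) / (4.86 × 10⁸)³ = 9.321 × 10⁻⁶
Moon S: (5.06 × 10²⁰) / (7.55 × 10⁸)³ = 1.176 × 10⁻⁶
Ratio (larger/smaller) = 7.93

Moon P, by a factor of ≈ 7.93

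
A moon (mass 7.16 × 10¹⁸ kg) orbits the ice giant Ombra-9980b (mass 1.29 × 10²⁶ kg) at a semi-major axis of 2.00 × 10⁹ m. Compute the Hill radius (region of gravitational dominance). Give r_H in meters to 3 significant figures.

r_H ≈ a (m/3M)^(1/3)
    = (2.00 × 10⁹) × (7.16 × 10¹⁸ / (3 × 1.29 × 10²⁶))^(1/3)
    = 5.29 × 10⁶ m

5.29 × 10⁶ m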